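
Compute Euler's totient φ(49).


Factor n: 49 = 7^2
φ(n) = n · ∏(1 - 1/p) over distinct primes p | n
φ(49) = 49 · (1 - 1/7) = 42

φ(49) = 42


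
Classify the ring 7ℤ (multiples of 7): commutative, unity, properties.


7ℤ is a commutative ring under +,× but has no multiplicative identity (1 ∉ 7ℤ); it has no zero divisors, but without unity it is not an integral domain
Commutative: Yes
Integral domain: No
Has unity: No

7ℤ (multiples of 7): Commutative=Yes, Unity=No


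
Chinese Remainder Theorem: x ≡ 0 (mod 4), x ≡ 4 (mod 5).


m₁ = 4, m₂ = 5, gcd = 1, so CRT applies. M = m₁·m₂ = 20
Let M₁ = M/m₁ = 5, M₂ = M/m₂ = 4
Find y₁ ≡ M₁⁻¹ (mod m₁): 5⁻¹ ≡ 1 (mod 4)
Find y₂ ≡ M₂⁻¹ (mod m₂): 4⁻¹ ≡ 4 (mod 5)
x = a₁·M₁·y₁ + a₂·M₂·y₂ = 0·5·1 + 4·4·4 = 64
Reduce mod 20: x ≡ 4
Check: 4 mod 4 = 0 ✓, 4 mod 5 = 4 ✓

x ≡ 4 (mod 20)


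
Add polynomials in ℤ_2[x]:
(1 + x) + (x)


Add coefficients mod 2:
x^0: 1 + 0 = 1 (mod 2)
x^1: 1 + 1 = 0 (mod 2)
Result: 1

f + g = 1


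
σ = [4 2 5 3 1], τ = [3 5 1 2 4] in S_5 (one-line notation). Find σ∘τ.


σ∘τ: apply τ first, then σ
1 →τ 3 →σ 5
2 →τ 5 →σ 1
3 →τ 1 →σ 4
4 →τ 2 →σ 2
5 →τ 4 →σ 3

σ∘τ = [5 1 4 2 3]


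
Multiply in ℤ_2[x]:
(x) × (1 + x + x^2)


Expand and collect like terms; reduce coefficients mod 2:
x^0: 0·1 = 0 ≡ 0 (mod 2)
x^1: 0·1 + 1·1 = 1 ≡ 1 (mod 2)
x^2: 0·1 + 1·1 = 1 ≡ 1 (mod 2)
x^3: 1·1 = 1 ≡ 1 (mod 2)
Result: x + x^2 + x^3

f · g = x + x^2 + x^3


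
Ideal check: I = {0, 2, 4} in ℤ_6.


Check ideal conditions for I = {0, 2, 4} in ℤ_6:
(1) I is an additive subgroup? Yes
(2) For r ∈ ℤ_6 and a ∈ I: r·a ∈ I? Yes

Yes, I is an ideal of ℤ_6


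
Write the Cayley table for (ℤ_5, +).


Elements: {0, 1, 2, 3, 4}
Operation: addition mod 5
Entry (a, b) = (a + b) mod 5

Cayley table:
  | 0 | 1 | 2 | 3 | 4
0 | 0 | 1 | 2 | 3 | 4
1 | 1 | 2 | 3 | 4 | 0
2 | 2 | 3 | 4 | 0 | 1
3 | 3 | 4 | 0 | 1 | 2
4 | 4 | 0 | 1 | 2 | 3


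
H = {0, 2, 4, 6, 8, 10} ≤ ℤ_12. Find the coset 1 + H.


1 + H = {1 + h (mod 12) : h ∈ H}
1+0=1, 1+2=3, 1+4=5, 1+6=7, 1+8=9, 1+10=11

1 + H = {1, 3, 5, 7, 9, 11}


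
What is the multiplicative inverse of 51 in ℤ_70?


Use the extended Euclidean algorithm to write 1 = 51·s + 70·t; then s mod 70 is the inverse.
Euclidean algorithm:
  51 = 0·70 + 51
  70 = 1·51 + 19
  51 = 2·19 + 13
  19 = 1·13 + 6
  13 = 2·6 + 1
  6 = 6·1 + 0
gcd(51,70) = 1
Back-substitution gives: 51·(11) + 70·(-8) = 1
So 51⁻¹ ≡ 11 ≡ 11 (mod 70)
Check: 51 × 11 = 561 ≡ 1 (mod 70) ✓

51⁻¹ ≡ 11 (mod 70)


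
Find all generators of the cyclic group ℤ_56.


g generates ℤ_n iff gcd(g,n) = 1
Prime factors of 56: 2, 7
Generators are g ∈ {1,...,55} not divisible by any of these primes.
Generators: {1, 3, 5, 9, 11, 13, 15, 17, 19, 23, 25, 27, 29, 31, 33, 37, 39, 41, 43, 45, 47, 51, 53, 55}
Number of generators = φ(56) = 24

Generators of ℤ_56 = {1, 3, 5, 9, 11, 13, 15, 17, 19, 23, 25, 27, 29, 31, 33, 37, 39, 41, 43, 45, 47, 51, 53, 55}


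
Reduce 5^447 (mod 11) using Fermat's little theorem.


Fermat's little theorem: if p is prime and gcd(a,p)=1, then a^(p-1) ≡ 1 (mod p)
p = 11 is prime, gcd(5,11) = 1
Reduce exponent: 447 mod 10 = 7
So 5^447 ≡ 5^7 (mod 11)
5^7 mod 11 = 3

5^447 ≡ 3 (mod 11)


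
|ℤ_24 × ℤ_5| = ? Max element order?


|ℤ_24 × ℤ_5| = 24 × 5 = 120
Max element order = lcm(24,5) = 120
Cyclic? Yes (gcd=1)

|ℤ_24×ℤ_5| = 120, max element order = 120


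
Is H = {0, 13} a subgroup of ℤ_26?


Subgroup test for H = {0, 13} in (ℤ_26, +):
(1) 0 ∈ H? Yes
(2) Closure: for all a,b ∈ H, (a+b) mod 26 ∈ H? Yes
(3) Inverses: for all a ∈ H, -a mod 26 ∈ H? Yes

Yes, H is a subgroup of ℤ_26


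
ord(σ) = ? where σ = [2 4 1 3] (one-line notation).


Cycle decomposition: (1 2 4 3)
Cycle lengths: 4
Order = lcm(4) = 4

ord(σ) = 4


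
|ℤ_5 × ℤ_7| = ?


|A × B| = |A| · |B|
|ℤ_5 × ℤ_7| = 5 × 7 = 35

|ℤ_5 × ℤ_7| = 35


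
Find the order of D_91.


|D_n| = 2n (n rotations and n reflections)
|D_91| = 2×91 = 182

|D_91| = 182


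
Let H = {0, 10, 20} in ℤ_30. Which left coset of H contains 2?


2 + H = {2 + h (mod 30) : h ∈ H}
2+0=2, 2+10=12, 2+20=22

2 + H = {2, 12, 22}


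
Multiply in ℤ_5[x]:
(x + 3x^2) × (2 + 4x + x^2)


Expand and collect like terms; reduce coefficients mod 5:
x^0: 0·2 = 0 ≡ 0 (mod 5)
x^1: 0·4 + 1·2 = 2 ≡ 2 (mod 5)
x^2: 0·1 + 1·4 + 3·2 = 10 ≡ 0 (mod 5)
x^3: 1·1 + 3·4 = 13 ≡ 3 (mod 5)
x^4: 3·1 = 3 ≡ 3 (mod 5)
Result: 2x + 3x^3 + 3x^4

f · g = 2x + 3x^3 + 3x^4


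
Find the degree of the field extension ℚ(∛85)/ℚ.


∛85 has minimal polynomial x³ - 85 (irreducible over ℚ since 85 is not a perfect cube)

[ℚ(∛85)/ℚ] = 3


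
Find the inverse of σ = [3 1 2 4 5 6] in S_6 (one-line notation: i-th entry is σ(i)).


To find σ⁻¹, swap domain and range:
σ(1) = 3 → σ⁻¹(3) = 1
σ(2) = 1 → σ⁻¹(1) = 2
σ(3) = 2 → σ⁻¹(2) = 3
σ(4) = 4 → σ⁻¹(4) = 4
σ(5) = 5 → σ⁻¹(5) = 5
σ(6) = 6 → σ⁻¹(6) = 6

σ⁻¹ = [2 3 1 4 5 6]


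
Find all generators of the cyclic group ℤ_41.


g generates ℤ_n iff gcd(g,n) = 1
Prime factors of 41: 41
Generators are g ∈ {1,...,40} not divisible by any of these primes.
Generators: {1, 2, 3, 4, 5, 6, 7, 8, 9, 10, 11, 12, 13, 14, 15, 16, 17, 18, 19, 20, 21, 22, 23, 24, 25, 26, 27, 28, 29, 30, 31, 32, 33, 34, 35, 36, 37, 38, 39, 40}
Number of generators = φ(41) = 40

Generators of ℤ_41 = {1, 2, 3, 4, 5, 6, 7, 8, 9, 10, 11, 12, 13, 14, 15, 16, 17, 18, 19, 20, 21, 22, 23, 24, 25, 26, 27, 28, 29, 30, 31, 32, 33, 34, 35, 36, 37, 38, 39, 40}


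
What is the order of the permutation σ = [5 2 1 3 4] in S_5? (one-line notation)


Cycle decomposition: (1 5 4 3)
Cycle lengths: 4
Order = lcm(4) = 4

ord(σ) = 4


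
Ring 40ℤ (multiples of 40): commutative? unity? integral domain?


40ℤ is a commutative ring under +,× but has no multiplicative identity (1 ∉ 40ℤ); it has no zero divisors, but without unity it is not an integral domain
Commutative: Yes
Integral domain: No
Has unity: No

40ℤ (multiples of 40): Commutative=Yes, Unity=No


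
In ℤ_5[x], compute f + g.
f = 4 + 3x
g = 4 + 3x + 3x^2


Add coefficients mod 5:
x^0: 4 + 4 = 3 (mod 5)
x^1: 3 + 3 = 1 (mod 5)
x^2: 0 + 3 = 3 (mod 5)
Result: 3 + x + 3x^2

f + g = 3 + x + 3x^2


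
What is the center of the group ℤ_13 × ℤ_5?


Z(G) = {g ∈ G | gx = xg for all x ∈ G}
Direct product of abelian groups is abelian, so Z(G) = G

Z(ℤ_13 × ℤ_5) = ℤ_13 × ℤ_5


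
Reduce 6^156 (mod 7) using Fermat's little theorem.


Fermat's little theorem: if p is prime and gcd(a,p)=1, then a^(p-1) ≡ 1 (mod p)
p = 7 is prime, gcd(6,7) = 1
Reduce exponent: 156 mod 6 = 0
So 6^156 ≡ 6^0 (mod 7)
6^0 = 1

6^156 ≡ 1 (mod 7)


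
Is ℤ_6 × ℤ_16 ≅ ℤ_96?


Comparing ℤ_6 × ℤ_16 and ℤ_96:
gcd(6,16) = 2 ≠ 1. Max element order in ℤ_6×ℤ_16 is lcm(6,16) = 48 < 96, so it has no element of order 96

No, ℤ_6 × ℤ_16 ≇ ℤ_96


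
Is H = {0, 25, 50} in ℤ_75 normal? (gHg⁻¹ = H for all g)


H = {0, 25, 50} in ℤ_75
ℤ_75 is abelian; every subgroup of an abelian group is normal

Yes, normal subgroup


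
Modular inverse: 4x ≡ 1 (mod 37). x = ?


Use the extended Euclidean algorithm to write 1 = 4·s + 37·t; then s mod 37 is the inverse.
Euclidean algorithm:
  4 = 0·37 + 4
  37 = 9·4 + 1
  4 = 4·1 + 0
gcd(4,37) = 1
Back-substitution gives: 4·(-9) + 37·(1) = 1
So 4⁻¹ ≡ -9 ≡ 28 (mod 37)
Check: 4 × 28 = 112 ≡ 1 (mod 37) ✓

4⁻¹ ≡ 28 (mod 37)


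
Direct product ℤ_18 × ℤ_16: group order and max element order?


|ℤ_18 × ℤ_16| = 18 × 16 = 288
Max element order = lcm(18,16) = 144
Cyclic? No (gcd=2)

|ℤ_18×ℤ_16| = 288, max element order = 144


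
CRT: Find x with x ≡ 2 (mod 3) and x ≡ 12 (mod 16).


m₁ = 3, m₂ = 16, gcd = 1, so CRT applies. M = m₁·m₂ = 48
Let M₁ = M/m₁ = 16, M₂ = M/m₂ = 3
Find y₁ ≡ M₁⁻¹ (mod m₁): 16⁻¹ ≡ 1 (mod 3)
Find y₂ ≡ M₂⁻¹ (mod m₂): 3⁻¹ ≡ 11 (mod 16)
x = a₁·M₁·y₁ + a₂·M₂·y₂ = 2·16·1 + 12·3·11 = 428
Reduce mod 48: x ≡ 44
Check: 44 mod 3 = 2 ✓, 44 mod 16 = 12 ✓

x ≡ 44 (mod 48)


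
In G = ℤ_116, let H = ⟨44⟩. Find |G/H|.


|⟨44⟩| = n / gcd(44, 116) = 116 / 4 = 29
H is normal (ℤ_116 is abelian).
|G/H| = |G| / |H| = 116 / 29 = 4

|G/H| = 4


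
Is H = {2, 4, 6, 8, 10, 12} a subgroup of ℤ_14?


Subgroup test for H = {2, 4, 6, 8, 10, 12} in (ℤ_14, +):
(1) 0 ∈ H? No
(2) Closure: for all a,b ∈ H, (a+b) mod 14 ∈ H? No  [counterexample: 2 + 12 = 0 ∉ H]
(3) Inverses: for all a ∈ H, -a mod 14 ∈ H? Yes

No, H is not a subgroup of ℤ_14


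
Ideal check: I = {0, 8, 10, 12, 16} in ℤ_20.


Check ideal conditions for I = {0, 8, 10, 12, 16} in ℤ_20:
(1) I is an additive subgroup? No
(2) For r ∈ ℤ_20 and a ∈ I: r·a ∈ I? No  [counterexample: r=2, a=12, r·a mod 20 = 4 ∉ I]

No, I is not an ideal of ℤ_20


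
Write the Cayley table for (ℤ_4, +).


Elements: {0, 1, 2, 3}
Operation: addition mod 4
Entry (a, b) = (a + b) mod 4

Cayley table:
  | 0 | 1 | 2 | 3
0 | 0 | 1 | 2 | 3
1 | 1 | 2 | 3 | 0
2 | 2 | 3 | 0 | 1
3 | 3 | 0 | 1 | 2


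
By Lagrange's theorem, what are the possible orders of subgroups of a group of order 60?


Lagrange's theorem: |H| divides |G|
|G| = 60
Divisors of 60: 1, 2, 3, 4, 5, 6, 10, 12, 15, 20, 30, 60

Possible subgroup orders: {1, 2, 3, 4, 5, 6, 10, 12, 15, 20, 30, 60}


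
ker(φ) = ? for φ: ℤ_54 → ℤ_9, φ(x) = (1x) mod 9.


Kernel = preimage of identity
ker(φ) = {x ∈ ℤ_54 : 1x ≡ 0 (mod 9)}. Since 9 | 54, φ is well-defined. The kernel is the cyclic subgroup ⟨9⟩ of ℤ_54 (order 6), i.e. {0, 9, 18, 27, 36, 45}

ker(φ) = {0, 9, 18, 27, 36, 45}


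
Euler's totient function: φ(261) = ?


Factor n: 261 = 3^2 × 29
φ(n) = n · ∏(1 - 1/p) over distinct primes p | n
φ(261) = 261 · (1 - 1/3) · (1 - 1/29) = 168

φ(261) = 168


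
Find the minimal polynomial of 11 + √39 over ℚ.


Let α = 11 + √39. Then α - 11 = √39, so (α - 11)² = 39, giving α² - 22α + 82 = 0. Degree 2 and α ∉ ℚ, so this is the minimal polynomial.

Minimal polynomial: x² - 22x + 82


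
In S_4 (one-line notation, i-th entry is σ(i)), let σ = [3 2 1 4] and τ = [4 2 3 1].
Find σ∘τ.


σ∘τ: apply τ first, then σ
1 →τ 4 →σ 4
2 →τ 2 →σ 2
3 →τ 3 →σ 1
4 →τ 1 →σ 3

σ∘τ = [4 2 1 3]


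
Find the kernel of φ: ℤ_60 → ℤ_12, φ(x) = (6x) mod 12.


Kernel = preimage of identity
ker(φ) = {x ∈ ℤ_60 : 6x ≡ 0 (mod 12)}. Since 12 | 60, φ is well-defined. The kernel is the cyclic subgroup ⟨2⟩ of ℤ_60 (order 30), i.e. {0, 2, 4, 6, 8, 10, 12, 14, 16, 18, 20, 22, 24, 26, 28, 30, 32, 34, 36, 38, 40, 42, 44, 46, 48, 50, 52, 54, 56, 58}

ker(φ) = {0, 2, 4, 6, 8, 10, 12, 14, 16, 18, 20, 22, 24, 26, 28, 30, 32, 34, 36, 38, 40, 42, 44, 46, 48, 50, 52, 54, 56, 58}


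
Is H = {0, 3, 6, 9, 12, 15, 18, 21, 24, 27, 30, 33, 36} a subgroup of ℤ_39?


Subgroup test for H = {0, 3, 6, 9, 12, 15, 18, 21, 24, 27, 30, 33, 36} in (ℤ_39, +):
(1) 0 ∈ H? Yes
(2) Closure: for all a,b ∈ H, (a+b) mod 39 ∈ H? Yes
(3) Inverses: for all a ∈ H, -a mod 39 ∈ H? Yes

Yes, H is a subgroup of ℤ_39


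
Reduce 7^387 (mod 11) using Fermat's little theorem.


Fermat's little theorem: if p is prime and gcd(a,p)=1, then a^(p-1) ≡ 1 (mod p)
p = 11 is prime, gcd(7,11) = 1
Reduce exponent: 387 mod 10 = 7
So 7^387 ≡ 7^7 (mod 11)
7^7 mod 11 = 6

7^387 ≡ 6 (mod 11)


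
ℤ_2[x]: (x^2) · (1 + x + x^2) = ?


Expand and collect like terms; reduce coefficients mod 2:
x^0: 0·1 = 0 ≡ 0 (mod 2)
x^1: 0·1 + 0·1 = 0 ≡ 0 (mod 2)
x^2: 0·1 + 0·1 + 1·1 = 1 ≡ 1 (mod 2)
x^3: 0·1 + 1·1 = 1 ≡ 1 (mod 2)
x^4: 1·1 = 1 ≡ 1 (mod 2)
Result: x^2 + x^3 + x^4

f · g = x^2 + x^3 + x^4


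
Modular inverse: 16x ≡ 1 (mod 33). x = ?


Use the extended Euclidean algorithm to write 1 = 16·s + 33·t; then s mod 33 is the inverse.
Euclidean algorithm:
  16 = 0·33 + 16
  33 = 2·16 + 1
  16 = 16·1 + 0
gcd(16,33) = 1
Back-substitution gives: 16·(-2) + 33·(1) = 1
So 16⁻¹ ≡ -2 ≡ 31 (mod 33)
Check: 16 × 31 = 496 ≡ 1 (mod 33) ✓

16⁻¹ ≡ 31 (mod 33)


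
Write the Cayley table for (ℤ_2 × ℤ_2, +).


Elements: {(0,0), (0,1), (1,0), (1,1)}
Operation: componentwise addition mod (2, 2)
Entry (a, b) = ((a₁+b₁) mod 2, (a₂+b₂) mod 2)

Cayley table:
      | (0,0) | (0,1) | (1,0) | (1,1)
(0,0) | (0,0) | (0,1) | (1,0) | (1,1)
(0,1) | (0,1) | (0,0) | (1,1) | (1,0)
(1,0) | (1,0) | (1,1) | (0,0) | (0,1)
(1,1) | (1,1) | (1,0) | (0,1) | (0,0)


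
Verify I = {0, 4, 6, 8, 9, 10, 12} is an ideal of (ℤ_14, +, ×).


Check ideal conditions for I = {0, 4, 6, 8, 9, 10, 12} in ℤ_14:
(1) I is an additive subgroup? No
(2) For r ∈ ℤ_14 and a ∈ I: r·a ∈ I? No  [counterexample: r=2, a=8, r·a mod 14 = 2 ∉ I]

No, I is not an ideal of ℤ_14


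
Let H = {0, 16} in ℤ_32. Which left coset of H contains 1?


1 + H = {1 + h (mod 32) : h ∈ H}
1+0=1, 1+16=17

1 + H = {1, 17}


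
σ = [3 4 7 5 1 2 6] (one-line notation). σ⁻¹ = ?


To find σ⁻¹, swap domain and range:
σ(1) = 3 → σ⁻¹(3) = 1
σ(2) = 4 → σ⁻¹(4) = 2
σ(3) = 7 → σ⁻¹(7) = 3
σ(4) = 5 → σ⁻¹(5) = 4
σ(5) = 1 → σ⁻¹(1) = 5
σ(6) = 2 → σ⁻¹(2) = 6
σ(7) = 6 → σ⁻¹(6) = 7

σ⁻¹ = [5 6 1 2 4 7 3]


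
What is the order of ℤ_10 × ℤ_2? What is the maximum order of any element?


|ℤ_10 × ℤ_2| = 10 × 2 = 20
Max element order = lcm(10,2) = 10
Cyclic? No (gcd=2)

|ℤ_10×ℤ_2| = 20, max element order = 10


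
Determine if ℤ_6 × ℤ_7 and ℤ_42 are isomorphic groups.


Comparing ℤ_6 × ℤ_7 and ℤ_42:
gcd(6,7) = 1, so ℤ_6 × ℤ_7 ≅ ℤ_42 (CRT)

Yes, ℤ_6 × ℤ_7 ≅ ℤ_42


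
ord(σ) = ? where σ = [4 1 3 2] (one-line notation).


Cycle decomposition: (1 4 2)
Cycle lengths: 3
Order = lcm(3) = 3

ord(σ) = 3


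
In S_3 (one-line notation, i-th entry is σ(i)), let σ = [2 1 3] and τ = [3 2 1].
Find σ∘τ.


σ∘τ: apply τ first, then σ
1 →τ 3 →σ 3
2 →τ 2 →σ 1
3 →τ 1 →σ 2

σ∘τ = [3 1 2]


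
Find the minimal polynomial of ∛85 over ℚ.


∛85 satisfies x³ - 85 = 0, irreducible over ℚ (no rational root; 85 is not a perfect cube)

Minimal polynomial: x³ - 85


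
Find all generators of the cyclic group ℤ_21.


g generates ℤ_n iff gcd(g,n) = 1
Prime factors of 21: 3, 7
Generators are g ∈ {1,...,20} not divisible by any of these primes.
Generators: {1, 2, 4, 5, 8, 10, 11, 13, 16, 17, 19, 20}
Number of generators = φ(21) = 12

Generators of ℤ_21 = {1, 2, 4, 5, 8, 10, 11, 13, 16, 17, 19, 20}


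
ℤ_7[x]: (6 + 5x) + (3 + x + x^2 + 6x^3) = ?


Add coefficients mod 7:
x^0: 6 + 3 = 2 (mod 7)
x^1: 5 + 1 = 6 (mod 7)
x^2: 0 + 1 = 1 (mod 7)
x^3: 0 + 6 = 6 (mod 7)
Result: 2 + 6x + x^2 + 6x^3

f + g = 2 + 6x + x^2 + 6x^3


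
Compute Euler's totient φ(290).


Factor n: 290 = 2 × 5 × 29
φ(n) = n · ∏(1 - 1/p) over distinct primes p | n
φ(290) = 290 · (1 - 1/2) · (1 - 1/5) · (1 - 1/29) = 112

φ(290) = 112


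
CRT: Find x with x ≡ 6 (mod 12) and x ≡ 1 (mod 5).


m₁ = 12, m₂ = 5, gcd = 1, so CRT applies. M = m₁·m₂ = 60
Let M₁ = M/m₁ = 5, M₂ = M/m₂ = 12
Find y₁ ≡ M₁⁻¹ (mod m₁): 5⁻¹ ≡ 5 (mod 12)
Find y₂ ≡ M₂⁻¹ (mod m₂): 12⁻¹ ≡ 3 (mod 5)
x = a₁·M₁·y₁ + a₂·M₂·y₂ = 6·5·5 + 1·12·3 = 186
Reduce mod 60: x ≡ 6
Check: 6 mod 12 = 6 ✓, 6 mod 5 = 1 ✓

x ≡ 6 (mod 60)


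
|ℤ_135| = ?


ℤ_n has n elements.

|ℤ_135| = 135


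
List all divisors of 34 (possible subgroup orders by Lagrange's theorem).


Lagrange's theorem: |H| divides |G|
|G| = 34
Divisors of 34: 1, 2, 17, 34

Possible subgroup orders: {1, 2, 17, 34}


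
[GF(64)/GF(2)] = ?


GF(64) = GF(2^6), so the extension degree is 6

[GF(64)/GF(2)] = 6


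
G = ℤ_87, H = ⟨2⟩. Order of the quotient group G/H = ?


|⟨2⟩| = n / gcd(2, 87) = 87 / 1 = 87
H is normal (ℤ_87 is abelian).
|G/H| = |G| / |H| = 87 / 87 = 1

|G/H| = 1


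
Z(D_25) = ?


Z(G) = {g ∈ G | gx = xg for all x ∈ G}
For odd n, Z(D_n) = {e}: no nontrivial rotation commutes with all reflections

Z(D_25) = {e}


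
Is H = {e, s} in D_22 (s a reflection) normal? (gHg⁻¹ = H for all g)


H = {e, s} in D_22 (s a reflection)
r·s·r⁻¹ = sr⁻² ≠ s for n ≥ 3, so {e, s} is not closed under conjugation

No, not a normal subgroup


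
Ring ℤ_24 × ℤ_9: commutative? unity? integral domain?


Direct product ring; commutative with unity (1,1); but (1,0)·(0,1) = (0,0) gives zero divisors, so not an integral domain
Commutative: Yes
Integral domain: No
Has unity: Yes

ℤ_24 × ℤ_9: Commutative=Yes, Unity=Yes


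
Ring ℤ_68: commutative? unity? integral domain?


ℤ_68 is a commutative ring with unity 1; 68 = 2×34 is composite, so 2·34 ≡ 0 gives zero divisors (not an integral domain)
Commutative: Yes
Integral domain: No
Has unity: Yes

ℤ_68: Commutative=Yes, Unity=Yes


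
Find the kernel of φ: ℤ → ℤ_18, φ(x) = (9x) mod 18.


Kernel = preimage of identity
ker(φ) = {x ∈ ℤ : 9x ≡ 0 (mod 18)}. gcd(9,18) = 9, so 9x ≡ 0 (mod 18) ⟺ x ≡ 0 (mod 18/9 = 2). Hence ker(φ) = 2ℤ

ker(φ) = 2ℤ


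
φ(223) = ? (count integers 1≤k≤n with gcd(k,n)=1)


Factor n: 223 = 223
φ(n) = n · ∏(1 - 1/p) over distinct primes p | n
φ(223) = 223 · (1 - 1/223) = 222

φ(223) = 222


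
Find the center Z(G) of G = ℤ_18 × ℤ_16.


Z(G) = {g ∈ G | gx = xg for all x ∈ G}
Direct product of abelian groups is abelian, so Z(G) = G

Z(ℤ_18 × ℤ_16) = ℤ_18 × ℤ_16


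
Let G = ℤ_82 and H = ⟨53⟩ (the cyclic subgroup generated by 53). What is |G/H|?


|⟨53⟩| = n / gcd(53, 82) = 82 / 1 = 82
H is normal (ℤ_82 is abelian).
|G/H| = |G| / |H| = 82 / 82 = 1

|G/H| = 1


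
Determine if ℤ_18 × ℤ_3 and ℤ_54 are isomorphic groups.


Comparing ℤ_18 × ℤ_3 and ℤ_54:
gcd(18,3) = 3 ≠ 1. Max element order in ℤ_18×ℤ_3 is lcm(18,3) = 18 < 54, so it has no element of order 54

No, ℤ_18 × ℤ_3 ≇ ℤ_54


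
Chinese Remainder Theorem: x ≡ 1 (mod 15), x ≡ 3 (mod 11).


m₁ = 15, m₂ = 11, gcd = 1, so CRT applies. M = m₁·m₂ = 165
Let M₁ = M/m₁ = 11, M₂ = M/m₂ = 15
Find y₁ ≡ M₁⁻¹ (mod m₁): 11⁻¹ ≡ 11 (mod 15)
Find y₂ ≡ M₂⁻¹ (mod m₂): 15⁻¹ ≡ 3 (mod 11)
x = a₁·M₁·y₁ + a₂·M₂·y₂ = 1·11·11 + 3·15·3 = 256
Reduce mod 165: x ≡ 91
Check: 91 mod 15 = 1 ✓, 91 mod 11 = 3 ✓

x ≡ 91 (mod 165)


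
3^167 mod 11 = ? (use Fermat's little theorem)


Fermat's little theorem: if p is prime and gcd(a,p)=1, then a^(p-1) ≡ 1 (mod p)
p = 11 is prime, gcd(3,11) = 1
Reduce exponent: 167 mod 10 = 7
So 3^167 ≡ 3^7 (mod 11)
3^7 mod 11 = 9

3^167 ≡ 9 (mod 11)


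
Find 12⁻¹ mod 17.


Use the extended Euclidean algorithm to write 1 = 12·s + 17·t; then s mod 17 is the inverse.
Euclidean algorithm:
  12 = 0·17 + 12
  17 = 1·12 + 5
  12 = 2·5 + 2
  5 = 2·2 + 1
  2 = 2·1 + 0
gcd(12,17) = 1
Back-substitution gives: 12·(-7) + 17·(5) = 1
So 12⁻¹ ≡ -7 ≡ 10 (mod 17)
Check: 12 × 10 = 120 ≡ 1 (mod 17) ✓

12⁻¹ ≡ 10 (mod 17)


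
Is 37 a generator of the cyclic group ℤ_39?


g generates ℤ_n iff gcd(g, n) = 1
gcd(37, 39) = 1
Since gcd = 1, 37 is a generator.

Yes, 37 generates ℤ_39


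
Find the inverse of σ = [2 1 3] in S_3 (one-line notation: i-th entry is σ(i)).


To find σ⁻¹, swap domain and range:
σ(1) = 2 → σ⁻¹(2) = 1
σ(2) = 1 → σ⁻¹(1) = 2
σ(3) = 3 → σ⁻¹(3) = 3

σ⁻¹ = [2 1 3]


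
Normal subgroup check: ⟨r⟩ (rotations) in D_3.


H = ⟨r⟩ (rotations) in D_3
The rotation subgroup ⟨r⟩ has index 2 in D_3, so it is normal

Yes, normal subgroup


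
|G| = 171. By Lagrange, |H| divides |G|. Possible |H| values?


Lagrange's theorem: |H| divides |G|
|G| = 171
Divisors of 171: 1, 3, 9, 19, 57, 171

Possible subgroup orders: {1, 3, 9, 19, 57, 171}


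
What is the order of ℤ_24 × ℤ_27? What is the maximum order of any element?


|ℤ_24 × ℤ_27| = 24 × 27 = 648
Max element order = lcm(24,27) = 216
Cyclic? No (gcd=3)

|ℤ_24×ℤ_27| = 648, max element order = 216


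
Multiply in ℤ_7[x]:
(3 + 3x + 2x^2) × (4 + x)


Expand and collect like terms; reduce coefficients mod 7:
x^0: 3·4 = 12 ≡ 5 (mod 7)
x^1: 3·1 + 3·4 = 15 ≡ 1 (mod 7)
x^2: 3·1 + 2·4 = 11 ≡ 4 (mod 7)
x^3: 2·1 = 2 ≡ 2 (mod 7)
Result: 5 + x + 4x^2 + 2x^3

f · g = 5 + x + 4x^2 + 2x^3


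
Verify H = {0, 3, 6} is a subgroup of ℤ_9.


Subgroup test for H = {0, 3, 6} in (ℤ_9, +):
(1) 0 ∈ H? Yes
(2) Closure: for all a,b ∈ H, (a+b) mod 9 ∈ H? Yes
(3) Inverses: for all a ∈ H, -a mod 9 ∈ H? Yes

Yes, H is a subgroup of ℤ_9


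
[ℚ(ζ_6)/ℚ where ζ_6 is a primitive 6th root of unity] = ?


[ℚ(ζ_n):ℚ] = deg Φ_n(x) = φ(n). Here φ(6) = 2

[ℚ(ζ_6)/ℚ where ζ_6 is a primitive 6th root of unity] = 2


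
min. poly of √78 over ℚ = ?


√78 satisfies x² - 78 = 0, irreducible over ℚ since 78 is squarefree

Minimal polynomial: x² - 78


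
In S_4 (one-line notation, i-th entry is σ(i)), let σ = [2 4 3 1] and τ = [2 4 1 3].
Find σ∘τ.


σ∘τ: apply τ first, then σ
1 →τ 2 →σ 4
2 →τ 4 →σ 1
3 →τ 1 →σ 2
4 →τ 3 →σ 3

σ∘τ = [4 1 2 3]


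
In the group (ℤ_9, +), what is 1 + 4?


Operation: addition mod 9
1 + 4 = (a + b) mod 9 with a = 1, b = 4

1 + 4 = 5


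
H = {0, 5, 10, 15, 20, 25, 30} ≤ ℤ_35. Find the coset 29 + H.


29 + H = {29 + h (mod 35) : h ∈ H}
29+0=29, 29+5=34, 29+10=4, 29+15=9, 29+20=14, 29+25=19, 29+30=24
29 + H = {4, 9, 14, 19, 24, 29, 34} = 4 + H

29 + H = {4, 9, 14, 19, 24, 29, 34}


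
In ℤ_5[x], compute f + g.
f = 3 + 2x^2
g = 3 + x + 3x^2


Add coefficients mod 5:
x^0: 3 + 3 = 1 (mod 5)
x^1: 0 + 1 = 1 (mod 5)
x^2: 2 + 3 = 0 (mod 5)
Result: 1 + x

f + g = 1 + x


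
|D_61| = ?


|D_n| = 2n (n rotations and n reflections)
|D_61| = 2×61 = 122

|D_61| = 122


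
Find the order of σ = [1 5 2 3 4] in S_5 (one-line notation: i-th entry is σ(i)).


Cycle decomposition: (2 5 4 3)
Cycle lengths: 4
Order = lcm(4) = 4

ord(σ) = 4


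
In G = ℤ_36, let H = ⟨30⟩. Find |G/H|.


|⟨30⟩| = n / gcd(30, 36) = 36 / 6 = 6
H is normal (ℤ_36 is abelian).
|G/H| = |G| / |H| = 36 / 6 = 6

|G/H| = 6


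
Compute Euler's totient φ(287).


Factor n: 287 = 7 × 41
φ(n) = n · ∏(1 - 1/p) over distinct primes p | n
φ(287) = 287 · (1 - 1/7) · (1 - 1/41) = 240

φ(287) = 240


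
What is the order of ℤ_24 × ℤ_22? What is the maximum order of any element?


|ℤ_24 × ℤ_22| = 24 × 22 = 528
Max element order = lcm(24,22) = 264
Cyclic? No (gcd=2)

|ℤ_24×ℤ_22| = 528, max element order = 264


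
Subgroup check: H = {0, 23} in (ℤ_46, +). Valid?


Subgroup test for H = {0, 23} in (ℤ_46, +):
(1) 0 ∈ H? Yes
(2) Closure: for all a,b ∈ H, (a+b) mod 46 ∈ H? Yes
(3) Inverses: for all a ∈ H, -a mod 46 ∈ H? Yes

Yes, H is a subgroup of ℤ_46


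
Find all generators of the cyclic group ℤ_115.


g generates ℤ_n iff gcd(g,n) = 1
Prime factors of 115: 5, 23
Generators are g ∈ {1,...,114} not divisible by any of these primes.
Generators: {1, 2, 3, 4, 6, 7, 8, 9, 11, 12, 13, 14, 16, 17, 18, 19, 21, 22, 24, 26, 27, 28, 29, 31, 32, 33, 34, 36, 37, 38, 39, 41, 42, 43, 44, 47, 48, 49, 51, 52, 53, 54, 56, 57, 58, 59, 61, 62, 63, 64, 66, 67, 68, 71, 72, 73, 74, 76, 77, 78, 79, 81, 82, 83, 84, 86, 87, 88, 89, 91, 93, 94, 96, 97, 98, 99, 101, 102, 103, 104, 106, 107, 108, 109, 111, 112, 113, 114}
Number of generators = φ(115) = 88

Generators of ℤ_115 = {1, 2, 3, 4, 6, 7, 8, 9, 11, 12, 13, 14, 16, 17, 18, 19, 21, 22, 24, 26, 27, 28, 29, 31, 32, 33, 34, 36, 37, 38, 39, 41, 42, 43, 44, 47, 48, 49, 51, 52, 53, 54, 56, 57, 58, 59, 61, 62, 63, 64, 66, 67, 68, 71, 72, 73, 74, 76, 77, 78, 79, 81, 82, 83, 84, 86, 87, 88, 89, 91, 93, 94, 96, 97, 98, 99, 101, 102, 103, 104, 106, 107, 108, 109, 111, 112, 113, 114}


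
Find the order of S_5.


|S_n| = n! (number of permutations of n symbols)
|S_5| = 5! = 120

|S_5| = 120


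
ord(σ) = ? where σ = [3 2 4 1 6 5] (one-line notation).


Cycle decomposition: (1 3 4) (5 6)
Cycle lengths: 3, 2
Order = lcm(3, 2) = 6

ord(σ) = 6


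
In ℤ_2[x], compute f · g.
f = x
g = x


Expand and collect like terms; reduce coefficients mod 2:
x^0: 0·0 = 0 ≡ 0 (mod 2)
x^1: 0·1 + 1·0 = 0 ≡ 0 (mod 2)
x^2: 1·1 = 1 ≡ 1 (mod 2)
Result: x^2

f · g = x^2


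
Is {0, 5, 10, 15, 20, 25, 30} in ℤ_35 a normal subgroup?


H = {0, 5, 10, 15, 20, 25, 30} in ℤ_35
ℤ_35 is abelian; every subgroup of an abelian group is normal

Yes, normal subgroup


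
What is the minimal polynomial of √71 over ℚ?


√71 satisfies x² - 71 = 0, irreducible over ℚ since 71 is squarefree

Minimal polynomial: x² - 71


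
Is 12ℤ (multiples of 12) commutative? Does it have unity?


12ℤ is a commutative ring under +,× but has no multiplicative identity (1 ∉ 12ℤ); it has no zero divisors, but without unity it is not an integral domain
Commutative: Yes
Integral domain: No
Has unity: No

12ℤ (multiples of 12): Commutative=Yes, Unity=No


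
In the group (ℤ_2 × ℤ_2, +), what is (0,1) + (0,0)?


Operation: componentwise addition mod (2, 2)
(0,1) + (0,0) = ((a₁+b₁) mod 2, (a₂+b₂) mod 2) with a = (0,1), b = (0,0)

(0,1) + (0,0) = (0,1)


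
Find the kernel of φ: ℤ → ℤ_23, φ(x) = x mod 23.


Kernel = preimage of identity
ker(φ) = {x ∈ ℤ : x ≡ 0 (mod 23)} = 23ℤ = {0, ±23, ±46, ...}

ker(φ) = 23ℤ


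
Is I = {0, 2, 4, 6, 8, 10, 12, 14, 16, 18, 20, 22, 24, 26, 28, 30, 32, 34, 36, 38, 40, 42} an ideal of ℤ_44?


Check ideal conditions for I = {0, 2, 4, 6, 8, 10, 12, 14, 16, 18, 20, 22, 24, 26, 28, 30, 32, 34, 36, 38, 40, 42} in ℤ_44:
(1) I is an additive subgroup? Yes
(2) For r ∈ ℤ_44 and a ∈ I: r·a ∈ I? Yes

Yes, I is an ideal of ℤ_44


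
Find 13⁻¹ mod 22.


Use the extended Euclidean algorithm to write 1 = 13·s + 22·t; then s mod 22 is the inverse.
Euclidean algorithm:
  13 = 0·22 + 13
  22 = 1·13 + 9
  13 = 1·9 + 4
  9 = 2·4 + 1
  4 = 4·1 + 0
gcd(13,22) = 1
Back-substitution gives: 13·(-5) + 22·(3) = 1
So 13⁻¹ ≡ -5 ≡ 17 (mod 22)
Check: 13 × 17 = 221 ≡ 1 (mod 22) ✓

13⁻¹ ≡ 17 (mod 22)


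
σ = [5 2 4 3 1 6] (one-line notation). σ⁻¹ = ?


To find σ⁻¹, swap domain and range:
σ(1) = 5 → σ⁻¹(5) = 1
σ(2) = 2 → σ⁻¹(2) = 2
σ(3) = 4 → σ⁻¹(4) = 3
σ(4) = 3 → σ⁻¹(3) = 4
σ(5) = 1 → σ⁻¹(1) = 5
σ(6) = 6 → σ⁻¹(6) = 6

σ⁻¹ = [5 2 4 3 1 6]


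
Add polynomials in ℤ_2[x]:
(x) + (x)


Add coefficients mod 2:
x^0: 0 + 0 = 0 (mod 2)
x^1: 1 + 1 = 0 (mod 2)
Result: 0

f + g = 0


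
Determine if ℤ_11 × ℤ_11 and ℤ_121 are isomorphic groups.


Comparing ℤ_11 × ℤ_11 and ℤ_121:
gcd(11,11) = 11 ≠ 1. Max element order in ℤ_11×ℤ_11 is lcm(11,11) = 11 < 121, so it has no element of order 121

No, ℤ_11 × ℤ_11 ≇ ℤ_121


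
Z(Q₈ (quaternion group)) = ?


Z(G) = {g ∈ G | gx = xg for all x ∈ G}
In Q₈ = {±1, ±i, ±j, ±k}, only ±1 commute with every element

Z(Q₈ (quaternion group)) = {1, -1}


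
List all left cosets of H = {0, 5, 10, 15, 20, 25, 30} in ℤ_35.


H = {0, 5, 10, 15, 20, 25, 30}, |H| = 7
Number of cosets = |G|/|H| = 35/7 = 5
0 + H = {0, 5, 10, 15, 20, 25, 30}
1 + H = {1, 6, 11, 16, 21, 26, 31}
2 + H = {2, 7, 12, 17, 22, 27, 32}
3 + H = {3, 8, 13, 18, 23, 28, 33}
4 + H = {4, 9, 14, 19, 24, 29, 34}

Cosets: 0+H={0,5,10,15,20,25,30}; 1+H={1,6,11,16,21,26,31}; 2+H={2,7,12,17,22,27,32}; 3+H={3,8,13,18,23,28,33}; 4+H={4,9,14,19,24,29,34}


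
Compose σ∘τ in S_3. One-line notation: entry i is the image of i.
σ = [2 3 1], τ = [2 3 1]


σ∘τ: apply τ first, then σ
1 →τ 2 →σ 3
2 →τ 3 →σ 1
3 →τ 1 →σ 2

σ∘τ = [3 1 2]


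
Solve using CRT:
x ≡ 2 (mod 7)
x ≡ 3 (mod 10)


m₁ = 7, m₂ = 10, gcd = 1, so CRT applies. M = m₁·m₂ = 70
Let M₁ = M/m₁ = 10, M₂ = M/m₂ = 7
Find y₁ ≡ M₁⁻¹ (mod m₁): 10⁻¹ ≡ 5 (mod 7)
Find y₂ ≡ M₂⁻¹ (mod m₂): 7⁻¹ ≡ 3 (mod 10)
x = a₁·M₁·y₁ + a₂·M₂·y₂ = 2·10·5 + 3·7·3 = 163
Reduce mod 70: x ≡ 23
Check: 23 mod 7 = 2 ✓, 23 mod 10 = 3 ✓

x ≡ 23 (mod 70)


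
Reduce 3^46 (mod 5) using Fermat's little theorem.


Fermat's little theorem: if p is prime and gcd(a,p)=1, then a^(p-1) ≡ 1 (mod p)
p = 5 is prime, gcd(3,5) = 1
Reduce exponent: 46 mod 4 = 2
So 3^46 ≡ 3^2 (mod 5)
3^2 mod 5 = 4

3^46 ≡ 4 (mod 5)


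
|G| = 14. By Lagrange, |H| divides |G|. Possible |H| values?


Lagrange's theorem: |H| divides |G|
|G| = 14
Divisors of 14: 1, 2, 7, 14

Possible subgroup orders: {1, 2, 7, 14}


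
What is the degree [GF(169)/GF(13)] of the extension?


GF(169) = GF(13^2), so the extension degree is 2

[GF(169)/GF(13)] = 2


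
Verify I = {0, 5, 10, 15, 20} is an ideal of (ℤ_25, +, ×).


Check ideal conditions for I = {0, 5, 10, 15, 20} in ℤ_25:
(1) I is an additive subgroup? Yes
(2) For r ∈ ℤ_25 and a ∈ I: r·a ∈ I? Yes

Yes, I is an ideal of ℤ_25


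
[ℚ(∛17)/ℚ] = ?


∛17 has minimal polynomial x³ - 17 (irreducible over ℚ since 17 is not a perfect cube)

[ℚ(∛17)/ℚ] = 3


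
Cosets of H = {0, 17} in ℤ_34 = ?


H = {0, 17}, |H| = 2
Number of cosets = |G|/|H| = 34/2 = 17
0 + H = {0, 17}
1 + H = {1, 18}
2 + H = {2, 19}
3 + H = {3, 20}
4 + H = {4, 21}
5 + H = {5, 22}
6 + H = {6, 23}
7 + H = {7, 24}
8 + H = {8, 25}
9 + H = {9, 26}
10 + H = {10, 27}
11 + H = {11, 28}
12 + H = {12, 29}
13 + H = {13, 30}
14 + H = {14, 31}
15 + H = {15, 32}
16 + H = {16, 33}

Cosets: 0+H={0,17}; 1+H={1,18}; 2+H={2,19}; 3+H={3,20}; 4+H={4,21}; 5+H={5,22}; 6+H={6,23}; 7+H={7,24}; 8+H={8,25}; 9+H={9,26}; 10+H={10,27}; 11+H={11,28}; 12+H={12,29}; 13+H={13,30}; 14+H={14,31}; 15+H={15,32}; 16+H={16,33}


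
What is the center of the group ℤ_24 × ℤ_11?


Z(G) = {g ∈ G | gx = xg for all x ∈ G}
Direct product of abelian groups is abelian, so Z(G) = G

Z(ℤ_24 × ℤ_11) = ℤ_24 × ℤ_11


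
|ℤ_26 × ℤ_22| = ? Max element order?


|ℤ_26 × ℤ_22| = 26 × 22 = 572
Max element order = lcm(26,22) = 286
Cyclic? No (gcd=2)

|ℤ_26×ℤ_22| = 572, max element order = 286


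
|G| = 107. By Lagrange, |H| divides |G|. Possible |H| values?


Lagrange's theorem: |H| divides |G|
|G| = 107
Divisors of 107: 1, 107

Possible subgroup orders: {1, 107}


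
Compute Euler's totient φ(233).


Factor n: 233 = 233
φ(n) = n · ∏(1 - 1/p) over distinct primes p | n
φ(233) = 233 · (1 - 1/233) = 232

φ(233) = 232


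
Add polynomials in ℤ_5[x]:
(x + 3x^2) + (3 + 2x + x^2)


Add coefficients mod 5:
x^0: 0 + 3 = 3 (mod 5)
x^1: 1 + 2 = 3 (mod 5)
x^2: 3 + 1 = 4 (mod 5)
Result: 3 + 3x + 4x^2

f + g = 3 + 3x + 4x^2


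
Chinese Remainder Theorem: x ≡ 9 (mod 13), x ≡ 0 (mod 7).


m₁ = 13, m₂ = 7, gcd = 1, so CRT applies. M = m₁·m₂ = 91
Let M₁ = M/m₁ = 7, M₂ = M/m₂ = 13
Find y₁ ≡ M₁⁻¹ (mod m₁): 7⁻¹ ≡ 2 (mod 13)
Find y₂ ≡ M₂⁻¹ (mod m₂): 13⁻¹ ≡ 6 (mod 7)
x = a₁·M₁·y₁ + a₂·M₂·y₂ = 9·7·2 + 0·13·6 = 126
Reduce mod 91: x ≡ 35
Check: 35 mod 13 = 9 ✓, 35 mod 7 = 0 ✓

x ≡ 35 (mod 91)


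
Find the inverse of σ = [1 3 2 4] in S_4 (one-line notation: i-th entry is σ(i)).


To find σ⁻¹, swap domain and range:
σ(1) = 1 → σ⁻¹(1) = 1
σ(2) = 3 → σ⁻¹(3) = 2
σ(3) = 2 → σ⁻¹(2) = 3
σ(4) = 4 → σ⁻¹(4) = 4

σ⁻¹ = [1 3 2 4]


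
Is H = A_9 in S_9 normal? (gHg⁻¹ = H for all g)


H = A_9 in S_9
A_9 has index 2 in S_9, and every subgroup of index 2 is normal

Yes, normal subgroup


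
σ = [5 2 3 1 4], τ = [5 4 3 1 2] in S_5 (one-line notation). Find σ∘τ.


σ∘τ: apply τ first, then σ
1 →τ 5 →σ 4
2 →τ 4 →σ 1
3 →τ 3 →σ 3
4 →τ 1 →σ 5
5 →τ 2 →σ 2

σ∘τ = [4 1 3 5 2]


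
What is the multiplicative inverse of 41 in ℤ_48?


Use the extended Euclidean algorithm to write 1 = 41·s + 48·t; then s mod 48 is the inverse.
Euclidean algorithm:
  41 = 0·48 + 41
  48 = 1·41 + 7
  41 = 5·7 + 6
  7 = 1·6 + 1
  6 = 6·1 + 0
gcd(41,48) = 1
Back-substitution gives: 41·(-7) + 48·(6) = 1
So 41⁻¹ ≡ -7 ≡ 41 (mod 48)
Check: 41 × 41 = 1681 ≡ 1 (mod 48) ✓

41⁻¹ ≡ 41 (mod 48)


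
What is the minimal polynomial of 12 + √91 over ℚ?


Let α = 12 + √91. Then α - 12 = √91, so (α - 12)² = 91, giving α² - 24α + 53 = 0. Degree 2 and α ∉ ℚ, so this is the minimal polynomial.

Minimal polynomial: x² - 24x + 53


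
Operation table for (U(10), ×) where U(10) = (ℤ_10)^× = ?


Elements: {1, 3, 7, 9}
Operation: multiplication mod 10
Entry (a, b) = (a × b) mod 10

Cayley table:
  | 1 | 3 | 7 | 9
1 | 1 | 3 | 7 | 9
3 | 3 | 9 | 1 | 7
7 | 7 | 1 | 9 | 3
9 | 9 | 7 | 3 | 1


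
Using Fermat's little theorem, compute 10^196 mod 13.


Fermat's little theorem: if p is prime and gcd(a,p)=1, then a^(p-1) ≡ 1 (mod p)
p = 13 is prime, gcd(10,13) = 1
Reduce exponent: 196 mod 12 = 4
So 10^196 ≡ 10^4 (mod 13)
10^4 mod 13 = 3

10^196 ≡ 3 (mod 13)


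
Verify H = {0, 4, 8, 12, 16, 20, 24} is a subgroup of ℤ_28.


Subgroup test for H = {0, 4, 8, 12, 16, 20, 24} in (ℤ_28, +):
(1) 0 ∈ H? Yes
(2) Closure: for all a,b ∈ H, (a+b) mod 28 ∈ H? Yes
(3) Inverses: for all a ∈ H, -a mod 28 ∈ H? Yes

Yes, H is a subgroup of ℤ_28


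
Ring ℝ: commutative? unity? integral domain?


ℝ is a field: commutative, has unity, every nonzero element is a unit (hence an integral domain)
Commutative: Yes
Integral domain: Yes
Has unity: Yes

ℝ: Commutative=Yes, Unity=Yes


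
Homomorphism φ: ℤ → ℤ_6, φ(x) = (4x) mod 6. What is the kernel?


Kernel = preimage of identity
ker(φ) = {x ∈ ℤ : 4x ≡ 0 (mod 6)}. gcd(4,6) = 2, so 4x ≡ 0 (mod 6) ⟺ x ≡ 0 (mod 6/2 = 3). Hence ker(φ) = 3ℤ

ker(φ) = 3ℤ


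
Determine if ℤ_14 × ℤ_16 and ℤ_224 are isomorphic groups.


Comparing ℤ_14 × ℤ_16 and ℤ_224:
gcd(14,16) = 2 ≠ 1. Max element order in ℤ_14×ℤ_16 is lcm(14,16) = 112 < 224, so it has no element of order 224

No, ℤ_14 × ℤ_16 ≇ ℤ_224


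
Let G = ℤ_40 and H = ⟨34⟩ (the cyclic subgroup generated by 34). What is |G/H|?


|⟨34⟩| = n / gcd(34, 40) = 40 / 2 = 20
H is normal (ℤ_40 is abelian).
|G/H| = |G| / |H| = 40 / 20 = 2

|G/H| = 2


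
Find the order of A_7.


|A_n| = n!/2 (even permutations)
|A_7| = 7!/2 = 5040/2 = 2520

|A_7| = 2520


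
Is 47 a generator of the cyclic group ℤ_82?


g generates ℤ_n iff gcd(g, n) = 1
gcd(47, 82) = 1
Since gcd = 1, 47 is a generator.

Yes, 47 generates ℤ_82


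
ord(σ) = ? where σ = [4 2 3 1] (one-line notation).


Cycle decomposition: (1 4)
Cycle lengths: 2
Order = lcm(2) = 2

ord(σ) = 2


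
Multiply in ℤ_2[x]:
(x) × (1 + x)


Expand and collect like terms; reduce coefficients mod 2:
x^0: 0·1 = 0 ≡ 0 (mod 2)
x^1: 0·1 + 1·1 = 1 ≡ 1 (mod 2)
x^2: 1·1 = 1 ≡ 1 (mod 2)
Result: x + x^2

f · g = x + x^2


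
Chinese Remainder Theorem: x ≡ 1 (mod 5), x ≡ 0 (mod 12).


m₁ = 5, m₂ = 12, gcd = 1, so CRT applies. M = m₁·m₂ = 60
Let M₁ = M/m₁ = 12, M₂ = M/m₂ = 5
Find y₁ ≡ M₁⁻¹ (mod m₁): 12⁻¹ ≡ 3 (mod 5)
Find y₂ ≡ M₂⁻¹ (mod m₂): 5⁻¹ ≡ 5 (mod 12)
x = a₁·M₁·y₁ + a₂·M₂·y₂ = 1·12·3 + 0·5·5 = 36
Reduce mod 60: x ≡ 36
Check: 36 mod 5 = 1 ✓, 36 mod 12 = 0 ✓

x ≡ 36 (mod 60)


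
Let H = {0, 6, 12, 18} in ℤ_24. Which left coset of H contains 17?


17 + H = {17 + h (mod 24) : h ∈ H}
17+0=17, 17+6=23, 17+12=5, 17+18=11
17 + H = {5, 11, 17, 23} = 5 + H

17 + H = {5, 11, 17, 23}


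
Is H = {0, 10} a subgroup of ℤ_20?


Subgroup test for H = {0, 10} in (ℤ_20, +):
(1) 0 ∈ H? Yes
(2) Closure: for all a,b ∈ H, (a+b) mod 20 ∈ H? Yes
(3) Inverses: for all a ∈ H, -a mod 20 ∈ H? Yes

Yes, H is a subgroup of ℤ_20


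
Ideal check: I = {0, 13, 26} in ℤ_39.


Check ideal conditions for I = {0, 13, 26} in ℤ_39:
(1) I is an additive subgroup? Yes
(2) For r ∈ ℤ_39 and a ∈ I: r·a ∈ I? Yes

Yes, I is an ideal of ℤ_39


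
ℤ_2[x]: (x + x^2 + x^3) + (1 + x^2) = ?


Add coefficients mod 2:
x^0: 0 + 1 = 1 (mod 2)
x^1: 1 + 0 = 1 (mod 2)
x^2: 1 + 1 = 0 (mod 2)
x^3: 1 + 0 = 1 (mod 2)
Result: 1 + x + x^3

f + g = 1 + x + x^3


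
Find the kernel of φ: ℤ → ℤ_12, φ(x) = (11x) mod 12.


Kernel = preimage of identity
ker(φ) = {x ∈ ℤ : 11x ≡ 0 (mod 12)}. gcd(11,12) = 1, so 11x ≡ 0 (mod 12) ⟺ x ≡ 0 (mod 12/1 = 12). Hence ker(φ) = 12ℤ

ker(φ) = 12ℤ


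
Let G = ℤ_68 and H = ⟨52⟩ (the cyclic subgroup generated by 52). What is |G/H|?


|⟨52⟩| = n / gcd(52, 68) = 68 / 4 = 17
H is normal (ℤ_68 is abelian).
|G/H| = |G| / |H| = 68 / 17 = 4

|G/H| = 4


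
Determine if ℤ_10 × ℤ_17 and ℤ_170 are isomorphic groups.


Comparing ℤ_10 × ℤ_17 and ℤ_170:
gcd(10,17) = 1, so ℤ_10 × ℤ_17 ≅ ℤ_170 (CRT)

Yes, ℤ_10 × ℤ_17 ≅ ℤ_170


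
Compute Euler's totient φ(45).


Factor n: 45 = 3^2 × 5
φ(n) = n · ∏(1 - 1/p) over distinct primes p | n
φ(45) = 45 · (1 - 1/3) · (1 - 1/5) = 24

φ(45) = 24


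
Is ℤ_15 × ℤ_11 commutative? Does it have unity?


Direct product ring; commutative with unity (1,1); but (1,0)·(0,1) = (0,0) gives zero divisors, so not an integral domain
Commutative: Yes
Integral domain: No
Has unity: Yes

ℤ_15 × ℤ_11: Commutative=Yes, Unity=Yes


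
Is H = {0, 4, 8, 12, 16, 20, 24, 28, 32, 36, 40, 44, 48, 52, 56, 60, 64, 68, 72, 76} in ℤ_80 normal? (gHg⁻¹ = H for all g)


H = {0, 4, 8, 12, 16, 20, 24, 28, 32, 36, 40, 44, 48, 52, 56, 60, 64, 68, 72, 76} in ℤ_80
ℤ_80 is abelian; every subgroup of an abelian group is normal

Yes, normal subgroup


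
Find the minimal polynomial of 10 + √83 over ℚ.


Let α = 10 + √83. Then α - 10 = √83, so (α - 10)² = 83, giving α² - 20α + 17 = 0. Degree 2 and α ∉ ℚ, so this is the minimal polynomial.

Minimal polynomial: x² - 20x + 17


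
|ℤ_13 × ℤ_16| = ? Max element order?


|ℤ_13 × ℤ_16| = 13 × 16 = 208
Max element order = lcm(13,16) = 208
Cyclic? Yes (gcd=1)

|ℤ_13×ℤ_16| = 208, max element order = 208


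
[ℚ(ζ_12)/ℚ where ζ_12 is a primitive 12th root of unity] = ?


[ℚ(ζ_n):ℚ] = deg Φ_n(x) = φ(n). Here φ(12) = 4

[ℚ(ζ_12)/ℚ where ζ_12 is a primitive 12th root of unity] = 4


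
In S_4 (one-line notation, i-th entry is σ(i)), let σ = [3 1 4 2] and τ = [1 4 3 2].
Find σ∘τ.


σ∘τ: apply τ first, then σ
1 →τ 1 →σ 3
2 →τ 4 →σ 2
3 →τ 3 →σ 4
4 →τ 2 →σ 1

σ∘τ = [3 2 4 1]


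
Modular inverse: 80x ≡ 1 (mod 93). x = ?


Use the extended Euclidean algorithm to write 1 = 80·s + 93·t; then s mod 93 is the inverse.
Euclidean algorithm:
  80 = 0·93 + 80
  93 = 1·80 + 13
  80 = 6·13 + 2
  13 = 6·2 + 1
  2 = 2·1 + 0
gcd(80,93) = 1
Back-substitution gives: 80·(-43) + 93·(37) = 1
So 80⁻¹ ≡ -43 ≡ 50 (mod 93)
Check: 80 × 50 = 4000 ≡ 1 (mod 93) ✓

80⁻¹ ≡ 50 (mod 93)
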